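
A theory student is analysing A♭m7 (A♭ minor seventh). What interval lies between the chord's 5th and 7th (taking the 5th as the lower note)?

minor third

The chord tones of A♭min7 (A♭ minor seventh) are A♭, C♭, E♭, G♭.
5th = E♭; 7th = G♭.
3 letter names make it a third; at 3 semitones (a half step narrower than major) the quality is minor.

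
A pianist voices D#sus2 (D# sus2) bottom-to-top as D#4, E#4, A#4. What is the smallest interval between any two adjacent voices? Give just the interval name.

major second

Adjacent intervals: D#4→E#4 = major second; E#4→A#4 = perfect fourth.
The smallest is D#4 to E#4, a major second (2 semitones).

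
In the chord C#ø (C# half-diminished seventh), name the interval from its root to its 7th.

C#m7b5: C#–E–G–B.
Root = C#; 7th = B.
7 letter names make it a seventh; at 10 semitones (a half step narrower than major) the quality is minor.

minor seventh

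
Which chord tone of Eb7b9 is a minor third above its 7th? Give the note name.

Fb

The chord tones of Eb7b9 (Eb dominant seventh flat nine) are Eb G Bb Db Fb.
The 7th is Db. A minor third above Db is Fb.
Fb is the chord's 9th.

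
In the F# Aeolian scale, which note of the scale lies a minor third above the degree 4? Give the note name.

The scale is F# G# A B C# D E.
The degree 4 is B; a minor third above that is D — scale degree 6.

D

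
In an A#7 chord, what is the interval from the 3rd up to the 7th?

diminished fifth

A#7 is spelled A# C## E# G#.
So we need the interval from C## up to G#.
C## up to G# is 6 semitones, a half step narrower than a perfect fifth, so the interval is diminished.
This 3–7 tritone is the characteristic tension at the heart of the dominant sound.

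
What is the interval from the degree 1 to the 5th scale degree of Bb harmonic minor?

perfect fifth

Spelling Bb harmonic minor: Bb C Db Eb F Gb A.
Degree 1 = Bb; 5th degree = F.
From Bb to F is 7 semitones, exactly the perfect fifth.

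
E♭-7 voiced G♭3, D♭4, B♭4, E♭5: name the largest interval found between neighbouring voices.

major sixth

Adjacent intervals: G♭3→D♭4 = perfect fifth; D♭4→B♭4 = major sixth; B♭4→E♭5 = perfect fourth.
The largest is D♭4 to B♭4, a major sixth (9 semitones).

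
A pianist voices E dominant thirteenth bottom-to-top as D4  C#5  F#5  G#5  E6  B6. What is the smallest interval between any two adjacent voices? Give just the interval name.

Adjacent intervals: D4→C#5 = major seventh; C#5→F#5 = perfect fourth; F#5→G#5 = major second; G#5→E6 = minor sixth; E6→B6 = perfect fifth.
The smallest is F#5 to G#5, a major second (2 semitones).

major second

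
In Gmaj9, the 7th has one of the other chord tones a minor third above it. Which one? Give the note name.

Gmaj9 (G major ninth): G–B–D–F♯–A.
The 7th is F♯. A minor third above F♯ is A.
A is the chord's 9th.

A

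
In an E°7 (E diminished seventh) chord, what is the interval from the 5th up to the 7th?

minor third

E°7 (E diminished seventh): E, G, B♭, D♭.
5th = B♭; 7th = D♭.
3 letter names make it a third; at 3 semitones (a half step narrower than major) the quality is minor.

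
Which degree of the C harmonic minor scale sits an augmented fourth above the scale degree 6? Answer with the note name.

The scale is C D E♭ F G A♭ B.
The scale degree 6 is A♭; an augmented fourth above that is D — scale degree 2.

D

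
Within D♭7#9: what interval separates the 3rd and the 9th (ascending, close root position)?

D♭7#9 (D♭ dominant seventh sharp nine) is spelled D♭ F A♭ C♭ E.
That puts F below E.
Counting 7 letters and 11 half steps from F gives a major seventh.

major seventh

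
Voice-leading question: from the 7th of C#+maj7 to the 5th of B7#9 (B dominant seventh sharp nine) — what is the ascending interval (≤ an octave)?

diminished fifth

C#+maj7 has B# as its 7th, and B7#9 (B dominant seventh sharp nine) has F# as its 5th.
From B# to F#: 6 semitones over a fifth = diminished.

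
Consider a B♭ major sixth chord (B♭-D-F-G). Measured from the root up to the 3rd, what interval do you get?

That puts B♭ below D.
From B♭ to D is 4 semitones, exactly the major third.

major third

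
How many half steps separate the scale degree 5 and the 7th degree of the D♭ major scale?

The scale is D♭ E♭ F G♭ A♭ B♭ C.
A♭ up to C is a major third — 4 semitones.

4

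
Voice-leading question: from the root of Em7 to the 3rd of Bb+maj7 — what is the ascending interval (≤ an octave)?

m7

Em7 has E as its root, and Bb+maj7 has D as its 3rd.
From E to D: 10 semitones over a seventh = minor.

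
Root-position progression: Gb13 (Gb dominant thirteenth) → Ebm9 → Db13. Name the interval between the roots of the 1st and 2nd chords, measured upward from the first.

The roots are Gb and Eb.
Counting 6 letters and 9 half steps from Gb gives a major sixth.

M6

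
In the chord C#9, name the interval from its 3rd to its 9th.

minor seventh

Spelling the chord: C# E# G# B D#.
The 3rd is E# and the 9th is D#.
7 letter names make it a seventh; at 10 semitones (a half step narrower than major) the quality is minor.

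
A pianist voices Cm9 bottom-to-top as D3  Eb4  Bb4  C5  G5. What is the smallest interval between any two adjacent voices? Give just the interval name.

major second

Adjacent intervals: D3→Eb4 = minor ninth; Eb4→Bb4 = perfect fifth; Bb4→C5 = major second; C5→G5 = perfect fifth.
The smallest is Bb4 to C5, a major second (2 semitones).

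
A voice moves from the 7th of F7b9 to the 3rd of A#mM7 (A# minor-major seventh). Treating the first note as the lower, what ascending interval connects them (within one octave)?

augmented sixth

F7b9 has Eb as its 7th, and A#mM7 (A# minor-major seventh) has C# as its 3rd.
Eb up to C# is 10 semitones, a half step wider than a major sixth, so the interval is augmented.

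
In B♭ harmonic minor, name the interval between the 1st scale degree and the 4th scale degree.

Spelling B♭ harmonic minor: B♭ C D♭ E♭ F G♭ A.
So we need the interval from B♭ up to E♭.
B♭ up to E♭ spans 4 letter names and 5 semitones — a perfect fourth.

perfect fourth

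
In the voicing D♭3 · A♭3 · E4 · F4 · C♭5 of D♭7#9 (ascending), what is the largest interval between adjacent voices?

augmented fifth

Adjacent intervals: D♭3→A♭3 = perfect fifth; A♭3→E4 = augmented fifth; E4→F4 = minor second; F4→C♭5 = diminished fifth.
The largest is A♭3 to E4, an augmented fifth (8 semitones).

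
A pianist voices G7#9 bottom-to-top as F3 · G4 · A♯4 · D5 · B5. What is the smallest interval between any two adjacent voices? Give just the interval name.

Adjacent intervals: F3→G4 = major ninth; G4→A♯4 = augmented second; A♯4→D5 = diminished fourth; D5→B5 = major sixth.
The smallest is G4 to A♯4, an augmented second (3 semitones).

augmented second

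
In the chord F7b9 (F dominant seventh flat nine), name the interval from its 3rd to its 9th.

F7b9 is spelled F–A–C–E♭–G♭.
That puts A below G♭.
From A to G♭: 9 semitones over a seventh = diminished.

diminished 7th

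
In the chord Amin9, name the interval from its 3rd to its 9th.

The chord tones of Am9 (A minor ninth) are A, C, E, G, B.
3rd = C; 9th = B.
C up to B spans 7 letter names and 11 semitones — a major seventh.

major 7th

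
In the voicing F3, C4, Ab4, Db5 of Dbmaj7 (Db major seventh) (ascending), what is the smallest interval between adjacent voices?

perfect 4th

Adjacent intervals: F3→C4 = perfect fifth; C4→Ab4 = minor sixth; Ab4→Db5 = perfect fourth.
The smallest is Ab4 to Db5, a perfect fourth (5 semitones).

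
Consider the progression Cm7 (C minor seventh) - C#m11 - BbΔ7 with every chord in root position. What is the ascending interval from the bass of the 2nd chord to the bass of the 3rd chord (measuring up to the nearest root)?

d7

The roots are C# and Bb.
From C# to Bb: 9 semitones over a seventh = diminished.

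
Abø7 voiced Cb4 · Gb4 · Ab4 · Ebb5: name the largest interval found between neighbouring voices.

P5

Adjacent intervals: Cb4→Gb4 = perfect fifth; Gb4→Ab4 = major second; Ab4→Ebb5 = diminished fifth.
The largest is Cb4 to Gb4, a perfect fifth (7 semitones).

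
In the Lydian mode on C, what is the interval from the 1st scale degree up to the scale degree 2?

major second

C lydian: C D E F# G A B.
1st scale degree = C; scale degree 2 = D.
From C to D is 2 semitones, exactly the major second.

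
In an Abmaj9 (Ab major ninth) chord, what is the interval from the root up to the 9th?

major ninth

Spelling the chord: Ab, C, Eb, G, Bb.
Root = Ab; 9th = Bb.
Counting 9 letters and 14 half steps from Ab gives a major ninth.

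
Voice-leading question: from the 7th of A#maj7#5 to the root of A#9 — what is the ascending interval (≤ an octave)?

The 7th of A#maj7#5 is G##; the root of A#9 is A#.
G## up to A# is 1 semitone, a half step narrower than a major second, so the interval is minor.

m2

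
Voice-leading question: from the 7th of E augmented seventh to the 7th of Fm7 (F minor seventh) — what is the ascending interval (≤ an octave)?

E augmented seventh has D as its 7th, and Fm7 (F minor seventh) has Eb as its 7th.
2 letter names make it a second; at 1 semitone (a half step narrower than major) the quality is minor.

minor second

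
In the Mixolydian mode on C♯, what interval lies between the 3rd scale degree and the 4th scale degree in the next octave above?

The scale runs C♯ D♯ E♯ F♯ G♯ A♯ B.
3rd scale degree = E♯; 4th scale degree (up an octave) = F♯.
E♯ up to F♯ is 13 semitones, a half step narrower than a major ninth, so the interval is minor.

minor ninth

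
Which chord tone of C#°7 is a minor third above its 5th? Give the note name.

Bb

C#dim7 is spelled C#–E–G–Bb.
The 5th is G. A minor third above G is Bb.
Bb is the chord's 7th.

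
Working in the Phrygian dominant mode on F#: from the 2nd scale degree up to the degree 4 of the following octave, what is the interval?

major 10th

The scale runs F# G A# B C# D E.
2nd scale degree = G; degree 4 (up an octave) = B.
From G to B is 16 semitones, exactly the major tenth.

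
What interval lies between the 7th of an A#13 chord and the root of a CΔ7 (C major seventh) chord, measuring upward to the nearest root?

The 7th of A#13 is G#; the root of CΔ7 (C major seventh) is C.
4 letter names make it a fourth; at 4 semitones (a half step narrower than perfect) the quality is diminished.

diminished 4th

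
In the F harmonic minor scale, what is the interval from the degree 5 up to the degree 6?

minor second

F harmonic minor: F G A♭ B♭ C D♭ E.
That puts C below D♭.
C up to D♭ is 1 semitone, a half step narrower than a major second, so the interval is minor.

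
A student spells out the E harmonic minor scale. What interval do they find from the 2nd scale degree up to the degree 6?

diminished fifth

Spelling the E harmonic minor scale: E F# G A B C D#.
That puts F# below C.
F# up to C is 6 semitones, a half step narrower than a perfect fifth, so the interval is diminished.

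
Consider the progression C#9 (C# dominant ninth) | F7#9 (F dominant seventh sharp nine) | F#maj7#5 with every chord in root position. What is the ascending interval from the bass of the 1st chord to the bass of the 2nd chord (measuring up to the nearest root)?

diminished 4th

The roots are C# and F.
4 letter names make it a fourth; at 4 semitones (a half step narrower than perfect) the quality is diminished.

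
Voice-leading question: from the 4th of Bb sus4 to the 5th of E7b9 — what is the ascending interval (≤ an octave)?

Bb sus4 has Eb as its 4th, and E7b9 has B as its 5th.
Eb up to B is 8 semitones, a half step wider than a perfect fifth, so the interval is augmented.

A5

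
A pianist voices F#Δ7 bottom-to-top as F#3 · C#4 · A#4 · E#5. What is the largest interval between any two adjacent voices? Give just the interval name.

Adjacent intervals: F#3→C#4 = perfect fifth; C#4→A#4 = major sixth; A#4→E#5 = perfect fifth.
The largest is C#4 to A#4, a major sixth (9 semitones).

major sixth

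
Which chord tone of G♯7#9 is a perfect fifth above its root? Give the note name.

Spelling the chord: G♯–B♯–D♯–F♯–A𝄪.
The root is G♯. A perfect fifth above G♯ is D♯.
D♯ is the chord's 5th.

D#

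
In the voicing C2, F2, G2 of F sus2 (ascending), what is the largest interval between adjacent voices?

perfect fourth

Adjacent intervals: C2→F2 = perfect fourth; F2→G2 = major second.
The largest is C2 to F2, a perfect fourth (5 semitones).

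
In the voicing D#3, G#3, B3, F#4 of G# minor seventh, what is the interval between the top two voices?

Those voices are B3 and F#4.
Counting 5 letters and 7 half steps from B gives a perfect fifth.

perfect 5th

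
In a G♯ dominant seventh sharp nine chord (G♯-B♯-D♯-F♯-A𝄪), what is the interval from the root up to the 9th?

augmented ninth

Root = G♯; 9th = A𝄪.
9 letter names make it a ninth; at 15 semitones (a half step wider than major) the quality is augmented.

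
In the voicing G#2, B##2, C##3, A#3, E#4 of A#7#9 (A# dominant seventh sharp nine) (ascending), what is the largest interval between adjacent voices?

minor sixth

Adjacent intervals: G#2→B##2 = augmented third; B##2→C##3 = minor second; C##3→A#3 = minor sixth; A#3→E#4 = perfect fifth.
The largest is C##3 to A#3, a minor sixth (8 semitones).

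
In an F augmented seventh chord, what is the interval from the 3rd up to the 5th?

Spelling the chord: F-A-C#-Eb.
3rd = A; 5th = C#.
A up to C# spans 3 letter names and 4 semitones — a major third.

major 3rd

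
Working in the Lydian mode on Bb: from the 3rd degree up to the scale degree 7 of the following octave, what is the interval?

perfect twelfth

The scale runs Bb C D E F G A.
The 3rd degree is D and the degree 7 (up an octave) is A.
Counting 12 letters and 19 half steps from D gives a perfect twelfth.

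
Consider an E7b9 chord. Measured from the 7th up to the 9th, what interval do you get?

minor third

The chord tones of E7b9 (E dominant seventh flat nine) are E G# B D F.
The 7th is D and the 9th is F.
3 letter names make it a third; at 3 semitones (a half step narrower than major) the quality is minor.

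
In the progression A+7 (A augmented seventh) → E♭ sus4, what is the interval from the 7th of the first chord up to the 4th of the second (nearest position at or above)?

minor second

A+7 (A augmented seventh) has G as its 7th, and E♭ sus4 has A♭ as its 4th.
From G to A♭: 1 semitone over a second = minor.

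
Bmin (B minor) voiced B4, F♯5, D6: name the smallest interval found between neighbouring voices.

Adjacent intervals: B4→F♯5 = perfect fifth; F♯5→D6 = minor sixth.
The smallest is B4 to F♯5, a perfect fifth (7 semitones).

perfect fifth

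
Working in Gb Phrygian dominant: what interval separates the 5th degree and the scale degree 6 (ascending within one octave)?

minor second

The scale runs Gb Abb Bb Cb Db Ebb Fb.
So we need the interval from Db up to Ebb.
Db up to Ebb is 1 semitone, a half step narrower than a major second, so the interval is minor.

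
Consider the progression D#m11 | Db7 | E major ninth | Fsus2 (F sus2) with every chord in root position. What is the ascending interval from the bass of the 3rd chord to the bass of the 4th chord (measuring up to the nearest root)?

m2

The roots are E and F.
From E to F: 1 semitone over a second = minor.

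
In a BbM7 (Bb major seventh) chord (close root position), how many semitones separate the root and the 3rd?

4

Spelling the chord: Bb–D–F–A.
Bb to D is a major third: 4 semitones.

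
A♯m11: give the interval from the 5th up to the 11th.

The chord tones of A♯m11 (A♯ minor eleventh) are A♯–C♯–E♯–G♯–B♯–D♯.
So we need the interval from E♯ up to D♯.
E♯ up to D♯ is 10 semitones, a half step narrower than a major seventh, so the interval is minor.

minor 7th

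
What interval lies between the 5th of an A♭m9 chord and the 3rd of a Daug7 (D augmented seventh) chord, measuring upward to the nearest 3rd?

A♭m9 has E♭ as its 5th, and Daug7 (D augmented seventh) has F♯ as its 3rd.
From E♭ to F♯: 3 semitones over a second = augmented.

A2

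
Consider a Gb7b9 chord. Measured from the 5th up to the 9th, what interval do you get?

diminished 5th

Gb7b9 (Gb dominant seventh flat nine) is spelled Gb, Bb, Db, Fb, Abb.
The 5th is Db and the 9th is Abb.
From Db to Abb: 6 semitones over a fifth = diminished.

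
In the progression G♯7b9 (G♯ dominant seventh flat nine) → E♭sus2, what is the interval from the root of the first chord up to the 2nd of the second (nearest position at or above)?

diminished 7th

The root of G♯7b9 (G♯ dominant seventh flat nine) is G♯; the 2nd of E♭sus2 is F.
G♯ up to F is 9 semitones, a whole step narrower than a major seventh, so the interval is diminished.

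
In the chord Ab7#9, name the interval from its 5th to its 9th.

augmented fifth

Spelling the chord: Ab-C-Eb-Gb-B.
The 5th is Eb and the 9th is B.
5 letter names make it a fifth; at 8 semitones (a half step wider than perfect) the quality is augmented.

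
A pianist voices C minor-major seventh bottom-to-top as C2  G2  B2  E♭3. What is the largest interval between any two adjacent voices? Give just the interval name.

Adjacent intervals: C2→G2 = perfect fifth; G2→B2 = major third; B2→E♭3 = diminished fourth.
The largest is C2 to G2, a perfect fifth (7 semitones).

perfect fifth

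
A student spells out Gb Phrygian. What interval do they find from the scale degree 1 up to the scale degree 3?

The scale runs Gb Abb Bbb Cb Db Ebb Fb.
So we need the interval from Gb up to Bbb.
3 letter names make it a third; at 3 semitones (a half step narrower than major) the quality is minor.

minor 3rd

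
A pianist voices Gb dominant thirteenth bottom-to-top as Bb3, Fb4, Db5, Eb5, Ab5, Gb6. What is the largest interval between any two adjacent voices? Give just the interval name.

Adjacent intervals: Bb3→Fb4 = diminished fifth; Fb4→Db5 = major sixth; Db5→Eb5 = major second; Eb5→Ab5 = perfect fourth; Ab5→Gb6 = minor seventh.
The largest is Ab5 to Gb6, a minor seventh (10 semitones).

minor 7th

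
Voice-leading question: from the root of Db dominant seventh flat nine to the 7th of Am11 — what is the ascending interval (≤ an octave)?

The root of Db dominant seventh flat nine is Db; the 7th of Am11 is G.
4 letter names make it a fourth; at 6 semitones (a half step wider than perfect) the quality is augmented.

augmented fourth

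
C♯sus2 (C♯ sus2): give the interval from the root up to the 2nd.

major second

C♯sus2: C♯ D♯ G♯.
That puts C♯ below D♯.
Counting 2 letters and 2 half steps from C♯ gives a major second.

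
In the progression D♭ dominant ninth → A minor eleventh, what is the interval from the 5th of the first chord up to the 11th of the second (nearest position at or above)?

The 5th of D♭ dominant ninth is A♭; the 11th of A minor eleventh is D.
From A♭ to D: 6 semitones over a fourth = augmented.

augmented fourth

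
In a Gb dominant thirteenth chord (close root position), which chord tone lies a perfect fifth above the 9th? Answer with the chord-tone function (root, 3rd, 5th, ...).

13th

Gb13 (Gb dominant thirteenth) is spelled Gb, Bb, Db, Fb, Ab, Eb.
The 9th is Ab. A perfect fifth above Ab is Eb.
Eb is the chord's 13th.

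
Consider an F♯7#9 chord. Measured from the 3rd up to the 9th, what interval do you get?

Spelling the chord: F♯–A♯–C♯–E–G𝄪.
3rd = A♯; 9th = G𝄪.
Counting 7 letters and 11 half steps from A♯ gives a major seventh.

M7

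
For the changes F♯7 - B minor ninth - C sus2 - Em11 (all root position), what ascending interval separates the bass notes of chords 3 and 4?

major third

The roots are C and E.
From C to E is 4 semitones, exactly the major third.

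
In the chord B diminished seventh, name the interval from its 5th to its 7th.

B°7 is spelled B-D-F-Ab.
So we need the interval from F up to Ab.
From F to Ab: 3 semitones over a third = minor.

minor 3rd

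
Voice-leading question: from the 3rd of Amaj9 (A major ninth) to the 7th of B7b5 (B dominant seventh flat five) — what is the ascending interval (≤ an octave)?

Amaj9 (A major ninth) has C♯ as its 3rd, and B7b5 (B dominant seventh flat five) has A as its 7th.
6 letter names make it a sixth; at 8 semitones (a half step narrower than major) the quality is minor.

minor sixth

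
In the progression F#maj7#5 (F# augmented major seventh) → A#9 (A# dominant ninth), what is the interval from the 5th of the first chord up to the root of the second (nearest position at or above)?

m6

F#maj7#5 (F# augmented major seventh) has C## as its 5th, and A#9 (A# dominant ninth) has A# as its root.
From C## to A#: 8 semitones over a sixth = minor.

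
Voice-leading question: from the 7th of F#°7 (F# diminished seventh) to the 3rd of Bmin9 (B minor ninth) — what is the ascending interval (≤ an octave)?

major 7th

F#°7 (F# diminished seventh) has Eb as its 7th, and Bmin9 (B minor ninth) has D as its 3rd.
From Eb to D is 11 semitones, exactly the major seventh.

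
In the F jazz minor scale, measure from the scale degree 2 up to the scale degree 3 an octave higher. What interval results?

The scale runs F G Ab Bb C D E.
That puts G below Ab.
From G to Ab: 13 semitones over a ninth = minor.

m9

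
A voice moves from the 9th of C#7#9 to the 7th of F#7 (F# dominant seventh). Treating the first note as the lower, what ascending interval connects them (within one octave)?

The 9th of C#7#9 is D##; the 7th of F#7 (F# dominant seventh) is E.
From D## to E: 0 semitones over a second = diminished.

d2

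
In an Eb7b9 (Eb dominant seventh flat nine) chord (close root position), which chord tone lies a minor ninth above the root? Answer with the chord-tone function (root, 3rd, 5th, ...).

Spelling the chord: Eb–G–Bb–Db–Fb.
The root is Eb. A minor ninth above Eb is Fb.
Fb is the chord's 9th.

9th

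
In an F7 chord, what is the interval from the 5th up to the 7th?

m3

The chord tones of F dominant seventh are F, A, C, Eb.
So we need the interval from C up to Eb.
C up to Eb is 3 semitones, a half step narrower than a major third, so the interval is minor.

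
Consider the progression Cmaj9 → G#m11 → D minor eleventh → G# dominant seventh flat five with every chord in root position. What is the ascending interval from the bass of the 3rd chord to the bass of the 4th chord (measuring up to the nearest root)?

The roots are D and G#.
4 letter names make it a fourth; at 6 semitones (a half step wider than perfect) the quality is augmented.

augmented fourth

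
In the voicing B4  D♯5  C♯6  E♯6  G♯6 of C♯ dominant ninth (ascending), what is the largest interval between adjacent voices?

minor seventh

Adjacent intervals: B4→D♯5 = major third; D♯5→C♯6 = minor seventh; C♯6→E♯6 = major third; E♯6→G♯6 = minor third.
The largest is D♯5 to C♯6, a minor seventh (10 semitones).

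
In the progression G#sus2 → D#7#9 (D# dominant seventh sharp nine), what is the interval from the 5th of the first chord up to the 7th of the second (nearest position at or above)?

minor seventh

G#sus2 has D# as its 5th, and D#7#9 (D# dominant seventh sharp nine) has C# as its 7th.
7 letter names make it a seventh; at 10 semitones (a half step narrower than major) the quality is minor.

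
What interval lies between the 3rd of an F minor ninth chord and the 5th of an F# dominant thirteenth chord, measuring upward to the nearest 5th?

A3

F minor ninth has Ab as its 3rd, and F# dominant thirteenth has C# as its 5th.
From Ab to C#: 5 semitones over a third = augmented.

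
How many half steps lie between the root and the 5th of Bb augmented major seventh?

Spelling the chord: Bb, D, F#, A.
Bb to F# is an augmented fifth: 8 semitones.

8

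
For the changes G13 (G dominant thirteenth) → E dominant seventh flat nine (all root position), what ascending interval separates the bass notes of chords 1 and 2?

The roots are G and E.
From G to E is 9 semitones, exactly the major sixth.

major 6th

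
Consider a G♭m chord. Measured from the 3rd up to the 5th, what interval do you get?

M3

Spelling the chord: G♭ B𝄫 D♭.
So we need the interval from B𝄫 up to D♭.
From B𝄫 to D♭ is 4 semitones, exactly the major third.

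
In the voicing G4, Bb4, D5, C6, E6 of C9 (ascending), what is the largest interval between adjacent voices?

Adjacent intervals: G4→Bb4 = minor third; Bb4→D5 = major third; D5→C6 = minor seventh; C6→E6 = major third.
The largest is D5 to C6, a minor seventh (10 semitones).

m7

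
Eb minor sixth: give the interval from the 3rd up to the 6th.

Ebmin6 is spelled Eb, Gb, Bb, C.
So we need the interval from Gb up to C.
4 letter names make it a fourth; at 6 semitones (a half step wider than perfect) the quality is augmented.

augmented 4th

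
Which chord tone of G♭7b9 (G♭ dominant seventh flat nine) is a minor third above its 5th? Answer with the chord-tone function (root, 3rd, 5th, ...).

G♭7b9 (G♭ dominant seventh flat nine): G♭, B♭, D♭, F♭, A𝄫.
The 5th is D♭. A minor third above D♭ is F♭.
F♭ is the chord's 7th.

7th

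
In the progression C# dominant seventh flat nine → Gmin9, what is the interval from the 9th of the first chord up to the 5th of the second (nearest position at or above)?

C# dominant seventh flat nine has D as its 9th, and Gmin9 has D as its 5th.
D up to D spans 1 letter names and 0 semitones — a perfect unison.

perfect unison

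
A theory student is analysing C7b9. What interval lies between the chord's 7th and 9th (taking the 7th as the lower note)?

C7b9: C E G Bb Db.
So we need the interval from Bb up to Db.
3 letter names make it a third; at 3 semitones (a half step narrower than major) the quality is minor.

minor 3rd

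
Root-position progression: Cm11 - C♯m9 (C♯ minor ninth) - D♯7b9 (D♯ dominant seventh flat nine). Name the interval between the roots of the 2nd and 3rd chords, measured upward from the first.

The roots are C♯ and D♯.
From C♯ to D♯ is 2 semitones, exactly the major second.

major second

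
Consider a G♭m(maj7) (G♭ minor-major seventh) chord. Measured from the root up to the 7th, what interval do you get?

major seventh

G♭m(maj7) (G♭ minor-major seventh) is spelled G♭, B𝄫, D♭, F.
The root is G♭ and the 7th is F.
From G♭ to F is 11 semitones, exactly the major seventh.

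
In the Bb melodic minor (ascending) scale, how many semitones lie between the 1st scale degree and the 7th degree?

11

The scale is Bb C Db Eb F G A.
Bb up to A is a major seventh — 11 semitones.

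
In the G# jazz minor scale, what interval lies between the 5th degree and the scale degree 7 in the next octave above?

major tenth

Spelling the G# jazz minor scale: G# A# B C# D# E# F##.
So we need the interval from D# up to F##.
D# up to F## spans 10 letter names and 16 semitones — a major tenth.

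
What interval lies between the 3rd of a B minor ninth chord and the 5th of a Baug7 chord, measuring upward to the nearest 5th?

The 3rd of B minor ninth is D; the 5th of Baug7 is F##.
D up to F## is 5 semitones, a half step wider than a major third, so the interval is augmented.

augmented third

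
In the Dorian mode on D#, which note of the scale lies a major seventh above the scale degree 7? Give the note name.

B#

The scale is D# E# F# G# A# B# C#.
The scale degree 7 is C#; a major seventh above that is B# — scale degree 6.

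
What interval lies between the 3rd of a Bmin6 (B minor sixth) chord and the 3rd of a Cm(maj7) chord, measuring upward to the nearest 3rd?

The 3rd of Bmin6 (B minor sixth) is D; the 3rd of Cm(maj7) is E♭.
From D to E♭: 1 semitone over a second = minor.

m2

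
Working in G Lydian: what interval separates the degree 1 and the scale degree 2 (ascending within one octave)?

M2

Spelling G Lydian: G A B C♯ D E F♯.
Degree 1 = G; scale degree 2 = A.
G up to A spans 2 letter names and 2 semitones — a major second.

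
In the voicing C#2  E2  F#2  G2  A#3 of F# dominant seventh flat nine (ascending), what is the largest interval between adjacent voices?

augmented ninth

Adjacent intervals: C#2→E2 = minor third; E2→F#2 = major second; F#2→G2 = minor second; G2→A#3 = augmented ninth.
The largest is G2 to A#3, an augmented ninth (15 semitones).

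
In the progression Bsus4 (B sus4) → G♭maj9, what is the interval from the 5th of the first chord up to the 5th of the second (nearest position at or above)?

The 5th of Bsus4 (B sus4) is F♯; the 5th of G♭maj9 is D♭.
From F♯ to D♭: 7 semitones over a sixth = diminished.

diminished 6th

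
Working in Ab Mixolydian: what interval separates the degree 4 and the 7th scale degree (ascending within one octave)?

Spelling Ab Mixolydian: Ab Bb C Db Eb F Gb.
So we need the interval from Db up to Gb.
From Db to Gb is 5 semitones, exactly the perfect fourth.

P4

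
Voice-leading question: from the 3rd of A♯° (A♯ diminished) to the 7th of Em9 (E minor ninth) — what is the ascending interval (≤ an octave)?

A♯° (A♯ diminished) has C♯ as its 3rd, and Em9 (E minor ninth) has D as its 7th.
2 letter names make it a second; at 1 semitone (a half step narrower than major) the quality is minor.

m2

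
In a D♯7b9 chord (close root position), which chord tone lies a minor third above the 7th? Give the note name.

D♯7b9 is spelled D♯, F𝄪, A♯, C♯, E.
The 7th is C♯. A minor third above C♯ is E.
E is the chord's 9th.

E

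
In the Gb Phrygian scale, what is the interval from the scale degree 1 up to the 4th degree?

P4

Spelling the Gb Phrygian scale: Gb Abb Bbb Cb Db Ebb Fb.
Scale degree 1 = Gb; degree 4 = Cb.
Gb up to Cb spans 4 letter names and 5 semitones — a perfect fourth.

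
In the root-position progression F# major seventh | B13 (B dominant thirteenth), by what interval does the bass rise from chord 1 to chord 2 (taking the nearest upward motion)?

The roots are F# and B.
F# up to B spans 4 letter names and 5 semitones — a perfect fourth.

P4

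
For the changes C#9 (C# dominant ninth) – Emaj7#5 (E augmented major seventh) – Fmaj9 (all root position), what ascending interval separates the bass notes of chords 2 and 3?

m2

The roots are E and F.
From E to F: 1 semitone over a second = minor.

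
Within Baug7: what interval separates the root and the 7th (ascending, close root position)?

B+7 is spelled B-D#-F##-A.
Root = B; 7th = A.
From B to A: 10 semitones over a seventh = minor.

minor 7th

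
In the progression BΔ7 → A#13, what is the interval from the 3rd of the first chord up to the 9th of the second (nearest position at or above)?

BΔ7 has D# as its 3rd, and A#13 has B# as its 9th.
D# up to B# spans 6 letter names and 9 semitones — a major sixth.

major 6th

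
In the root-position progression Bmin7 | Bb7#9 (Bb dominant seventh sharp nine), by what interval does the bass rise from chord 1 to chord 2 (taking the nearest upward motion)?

diminished octave

The roots are B and Bb.
From B to Bb: 11 semitones over an octave = diminished.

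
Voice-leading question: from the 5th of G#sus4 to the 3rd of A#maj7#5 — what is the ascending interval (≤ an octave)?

M7

The 5th of G#sus4 is D#; the 3rd of A#maj7#5 is C##.
From D# to C## is 11 semitones, exactly the major seventh.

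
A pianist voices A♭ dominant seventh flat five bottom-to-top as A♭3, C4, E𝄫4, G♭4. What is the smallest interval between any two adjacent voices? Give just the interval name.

Adjacent intervals: A♭3→C4 = major third; C4→E𝄫4 = diminished third; E𝄫4→G♭4 = major third.
The smallest is C4 to E𝄫4, a diminished third (2 semitones).

d3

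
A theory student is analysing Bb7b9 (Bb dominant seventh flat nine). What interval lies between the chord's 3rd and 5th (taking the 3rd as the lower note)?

The chord tones of Bb dominant seventh flat nine are Bb, D, F, Ab, Cb.
So we need the interval from D up to F.
From D to F: 3 semitones over a third = minor.

m3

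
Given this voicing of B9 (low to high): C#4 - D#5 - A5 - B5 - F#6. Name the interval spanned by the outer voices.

The outer voices are C#4 and F#6.
From C# to F# is 29 semitones, exactly the perfect 18th.

perfect 18th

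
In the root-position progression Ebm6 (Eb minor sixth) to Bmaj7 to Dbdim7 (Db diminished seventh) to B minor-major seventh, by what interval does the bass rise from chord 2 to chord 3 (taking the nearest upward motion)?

diminished third

The roots are B and Db.
B up to Db is 2 semitones, a whole step narrower than a major third, so the interval is diminished.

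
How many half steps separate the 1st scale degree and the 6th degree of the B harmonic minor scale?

8

The scale is B C# D E F# G A#.
B up to G is a minor sixth — 8 semitones.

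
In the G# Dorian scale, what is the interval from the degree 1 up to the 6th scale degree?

major sixth

Spelling the G# Dorian scale: G# A# B C# D# E# F#.
Degree 1 = G#; scale degree 6 = E#.
Counting 6 letters and 9 half steps from G# gives a major sixth.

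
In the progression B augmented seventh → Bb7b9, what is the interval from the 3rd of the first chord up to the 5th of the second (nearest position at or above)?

The 3rd of B augmented seventh is D#; the 5th of Bb7b9 is F.
From D# to F: 2 semitones over a third = diminished.

diminished 3rd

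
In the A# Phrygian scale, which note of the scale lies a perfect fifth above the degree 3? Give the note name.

G#

The scale is A# B C# D# E# F# G#.
The degree 3 is C#; a perfect fifth above that is G# — scale degree 7.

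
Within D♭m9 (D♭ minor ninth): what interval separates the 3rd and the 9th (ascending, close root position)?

Spelling the chord: D♭, F♭, A♭, C♭, E♭.
The 3rd is F♭ and the 9th is E♭.
Counting 7 letters and 11 half steps from F♭ gives a major seventh.

M7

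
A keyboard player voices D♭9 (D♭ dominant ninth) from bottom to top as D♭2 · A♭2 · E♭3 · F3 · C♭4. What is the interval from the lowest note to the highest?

minor 14th

The outer voices are D♭2 and C♭4.
14 letter names make it a fourteenth; at 22 semitones (a half step narrower than major) the quality is minor.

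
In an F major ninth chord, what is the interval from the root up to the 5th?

Fmaj9: F–A–C–E–G.
Root = F; 5th = C.
From F to C is 7 semitones, exactly the perfect fifth.

perfect fifth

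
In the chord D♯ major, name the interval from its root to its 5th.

D♯ major is spelled D♯-F𝄪-A♯.
The root is D♯ and the 5th is A♯.
From D♯ to A♯ is 7 semitones, exactly the perfect fifth.

perfect fifth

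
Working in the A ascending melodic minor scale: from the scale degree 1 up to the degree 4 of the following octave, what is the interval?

P11

Spelling the A ascending melodic minor scale: A B C D E F# G#.
Scale degree 1 = A; scale degree 4 (up an octave) = D.
A up to D spans 11 letter names and 17 semitones — a perfect eleventh.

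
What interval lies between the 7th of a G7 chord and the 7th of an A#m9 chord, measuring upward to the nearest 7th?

augmented 2nd

G7 has F as its 7th, and A#m9 has G# as its 7th.
F up to G# is 3 semitones, a half step wider than a major second, so the interval is augmented.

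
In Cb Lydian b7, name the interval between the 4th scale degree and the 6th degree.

Cb lydian dominant: Cb Db Eb F Gb Ab Bbb.
4th scale degree = F; 6th degree = Ab.
3 letter names make it a third; at 3 semitones (a half step narrower than major) the quality is minor.

m3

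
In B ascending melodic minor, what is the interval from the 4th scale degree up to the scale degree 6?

The scale runs B C# D E F# G# A#.
That puts E below G#.
Counting 3 letters and 4 half steps from E gives a major third.

major third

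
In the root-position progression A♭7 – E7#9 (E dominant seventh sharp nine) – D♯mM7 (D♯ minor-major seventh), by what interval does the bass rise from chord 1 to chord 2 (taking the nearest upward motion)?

The roots are A♭ and E.
A♭ up to E is 8 semitones, a half step wider than a perfect fifth, so the interval is augmented.

A5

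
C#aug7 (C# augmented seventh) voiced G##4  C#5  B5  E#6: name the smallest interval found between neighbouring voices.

Adjacent intervals: G##4→C#5 = diminished fourth; C#5→B5 = minor seventh; B5→E#6 = augmented fourth.
The smallest is G##4 to C#5, a diminished fourth (4 semitones).

diminished fourth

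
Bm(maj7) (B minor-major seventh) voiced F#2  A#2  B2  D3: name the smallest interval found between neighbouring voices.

Adjacent intervals: F#2→A#2 = major third; A#2→B2 = minor second; B2→D3 = minor third.
The smallest is A#2 to B2, a minor second (1 semitone).

minor second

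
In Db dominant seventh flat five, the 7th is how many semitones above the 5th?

Db7b5 is spelled Db-F-Abb-Cb.
Abb to Cb is a major third: 4 semitones.

4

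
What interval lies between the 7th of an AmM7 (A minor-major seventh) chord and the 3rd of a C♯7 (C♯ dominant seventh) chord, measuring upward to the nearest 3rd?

The 7th of AmM7 (A minor-major seventh) is G♯; the 3rd of C♯7 (C♯ dominant seventh) is E♯.
Counting 6 letters and 9 half steps from G♯ gives a major sixth.

major 6th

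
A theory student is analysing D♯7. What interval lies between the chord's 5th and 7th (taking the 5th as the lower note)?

minor 3rd

D♯7 (D♯ dominant seventh): D♯, F𝄪, A♯, C♯.
The 5th is A♯ and the 7th is C♯.
A♯ up to C♯ is 3 semitones, a half step narrower than a major third, so the interval is minor.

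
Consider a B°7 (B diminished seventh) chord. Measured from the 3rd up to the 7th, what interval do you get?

B diminished seventh is spelled B-D-F-Ab.
That puts D below Ab.
D up to Ab is 6 semitones, a half step narrower than a perfect fifth, so the interval is diminished.

diminished fifth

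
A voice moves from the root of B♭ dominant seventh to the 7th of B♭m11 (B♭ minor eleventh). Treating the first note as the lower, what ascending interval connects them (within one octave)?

The root of B♭ dominant seventh is B♭; the 7th of B♭m11 (B♭ minor eleventh) is A♭.
From B♭ to A♭: 10 semitones over a seventh = minor.

minor seventh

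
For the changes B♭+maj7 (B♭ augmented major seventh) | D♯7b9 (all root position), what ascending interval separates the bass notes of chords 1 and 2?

The roots are B♭ and D♯.
From B♭ to D♯: 5 semitones over a third = augmented.

A3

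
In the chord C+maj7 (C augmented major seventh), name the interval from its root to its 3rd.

The chord tones of Cmaj7#5 are C–E–G#–B.
Root = C; 3rd = E.
From C to E is 4 semitones, exactly the major third.

major 3rd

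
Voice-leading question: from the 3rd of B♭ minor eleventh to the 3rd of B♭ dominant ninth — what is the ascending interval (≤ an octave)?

augmented 1st

The 3rd of B♭ minor eleventh is D♭; the 3rd of B♭ dominant ninth is D.
From D♭ to D: 1 semitone over a unison = augmented.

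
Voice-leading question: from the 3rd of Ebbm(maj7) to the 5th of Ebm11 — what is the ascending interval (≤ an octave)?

Ebbm(maj7) has Gbb as its 3rd, and Ebm11 has Bb as its 5th.
3 letter names make it a third; at 5 semitones (a half step wider than major) the quality is augmented.

augmented third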